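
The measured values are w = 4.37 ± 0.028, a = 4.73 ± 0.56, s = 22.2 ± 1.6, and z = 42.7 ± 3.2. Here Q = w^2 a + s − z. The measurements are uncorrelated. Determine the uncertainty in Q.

Let p = w^2·a = 90.3. δp/p = √((2·δw/w)² + (1·δa/a)²) = √(0.000164 + 0.0140) = 0.119, so δp = 10.8.
Q = p + s − z: δQ = √(δp² + δs² + δz²) = √(116 + 2.56 + 10.2) = 11.3

11.3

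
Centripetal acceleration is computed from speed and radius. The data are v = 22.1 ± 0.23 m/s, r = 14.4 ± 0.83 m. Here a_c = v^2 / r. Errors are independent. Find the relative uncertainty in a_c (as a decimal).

Each factor contributes (exponent × relative error)² to (δa_c/a_c)²:
  (2·δv/v)² = (2×0.0104)² = 0.000433;  (-1·δr/r)² = (-1×0.0576)² = 0.00332
δa_c/a_c = √(0.00376) = 0.0613

0.0613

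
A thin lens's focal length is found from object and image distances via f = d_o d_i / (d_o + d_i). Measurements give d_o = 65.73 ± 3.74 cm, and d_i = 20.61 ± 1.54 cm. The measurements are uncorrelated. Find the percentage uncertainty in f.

5.85%

∂f/∂d_o = (d_i/(d_o+d_i))² = 0.0570;  ∂f/∂d_i = (d_o/(d_o+d_i))² = 0.580
δf = √((∂f/∂d_o · δd_o)² + (∂f/∂d_i · δd_i)²) = √(0.0454 + 0.797) = 0.918 cm
f = 15.69 cm, so δf/f = 0.918/15.69 = 0.0585.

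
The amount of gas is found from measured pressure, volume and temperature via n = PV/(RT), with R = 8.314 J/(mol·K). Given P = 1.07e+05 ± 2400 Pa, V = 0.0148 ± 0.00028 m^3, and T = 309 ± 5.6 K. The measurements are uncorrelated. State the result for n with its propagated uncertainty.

0.616 ± 0.0213 mol

For a monomial n ∝ P, V, T^-1, fractional errors add in quadrature:
  (1·δP/P)² = (1×0.0224)² = 0.000503;  (1·δV/V)² = (1×0.0189)² = 0.000358;  (-1·δT/T)² = (-1×0.0181)² = 0.000328
δn/n = √(0.00119) = 0.0345
n = 0.616 mol, so δn = 0.0345 × 0.616 = 0.0213 mol.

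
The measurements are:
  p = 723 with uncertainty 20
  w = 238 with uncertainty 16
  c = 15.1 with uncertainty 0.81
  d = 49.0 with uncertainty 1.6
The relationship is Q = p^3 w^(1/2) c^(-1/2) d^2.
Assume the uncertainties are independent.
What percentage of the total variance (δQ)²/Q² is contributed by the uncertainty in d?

(δQ/Q)² = (3·δp/p)² + (½·δw/w)² + (−½·δc/c)² + (2·δd/d)²
  p term: (3×0.0277)² = 0.00689
  w term: (0.5×0.0672)² = 0.00113
  c term: (-0.5×0.0536)² = 0.000719
  d term: (2×0.0327)² = 0.00426
Total = 0.0130. Share from d = 0.00426/0.0130 = 0.328.

32.8%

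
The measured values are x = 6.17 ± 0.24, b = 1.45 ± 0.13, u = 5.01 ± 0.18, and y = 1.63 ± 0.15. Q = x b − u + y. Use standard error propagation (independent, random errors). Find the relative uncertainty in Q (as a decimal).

0.163

Let p = x·b = 8.95. δp/p = √((1·δx/x)² + (1·δb/b)²) = √(0.00151 + 0.00804) = 0.0977, so δp = 0.874.
Q = p − u + y: δQ = √(δp² + δu² + δy²) = √(0.764 + 0.0324 + 0.0225) = 0.905
Q = 5.57, so δQ/Q = 0.905/5.57 = 0.163.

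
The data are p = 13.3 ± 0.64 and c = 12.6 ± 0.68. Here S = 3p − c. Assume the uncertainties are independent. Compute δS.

2.04

Absolute uncertainties add in quadrature for a linear combination:
  (3·δp)² = 3.69;  (δc)² = 0.462
δS = √(4.15) = 2.04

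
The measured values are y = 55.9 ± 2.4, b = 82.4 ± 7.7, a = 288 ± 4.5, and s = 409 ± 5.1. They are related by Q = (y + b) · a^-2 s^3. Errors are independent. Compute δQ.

Let u = y + b = 138. δu = √(δy² + δb²) = √(5.76 + 59.3) = 8.07, so δu/u = 0.0583.
Q is then a monomial in u, a, s:
δQ/Q = √((δu/u)² + (-2·δa/a)² + (3·δs/s)²) = √(0.00340 + 0.000977 + 0.00140) = 0.0760
Q = 1.14e+05, so δQ = 0.0760 × 1.14e+05 = 8670.

8670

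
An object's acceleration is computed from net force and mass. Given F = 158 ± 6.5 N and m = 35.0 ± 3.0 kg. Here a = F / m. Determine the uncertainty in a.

0.429 m/s^2

a is a product of powers, so relative uncertainties combine in quadrature:
  (1·δF/F)² = (1×0.0411)² = 0.00169;  (-1·δm/m)² = (-1×0.0857)² = 0.00735
δa/a = √(0.00904) = 0.0951
a = 4.51 m/s^2, so δa = 0.0951 × 4.51 = 0.429 m/s^2.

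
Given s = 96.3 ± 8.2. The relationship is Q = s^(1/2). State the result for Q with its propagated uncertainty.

Q ∝ s^(1/2), so δQ/Q = |½| · δs/s = 0.5 × 0.0852 = 0.0426.
Q = 9.81, so δQ = 0.0426 × 9.81 = 0.418.

9.81 ± 0.418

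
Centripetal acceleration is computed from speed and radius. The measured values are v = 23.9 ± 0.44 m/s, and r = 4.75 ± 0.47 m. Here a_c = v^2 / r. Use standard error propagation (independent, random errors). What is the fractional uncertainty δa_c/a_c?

Relative error in a monomial: (δa_c/a_c)² = Σ (nᵢ · δxᵢ/xᵢ)².
  (2·δv/v)² = (2×0.0184)² = 0.00136;  (-1·δr/r)² = (-1×0.0989)² = 0.00979
δa_c/a_c = √(0.0111) = 0.106

0.106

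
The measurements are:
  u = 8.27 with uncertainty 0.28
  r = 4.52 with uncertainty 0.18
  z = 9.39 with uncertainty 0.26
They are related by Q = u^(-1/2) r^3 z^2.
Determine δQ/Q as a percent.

13.3%

Q is a product of powers, so relative uncertainties combine in quadrature:
  (−½·δu/u)² = (-0.5×0.0339)² = 0.000287;  (3·δr/r)² = (3×0.0398)² = 0.0143;  (2·δz/z)² = (2×0.0277)² = 0.00307
δQ/Q = √(0.0176) = 0.133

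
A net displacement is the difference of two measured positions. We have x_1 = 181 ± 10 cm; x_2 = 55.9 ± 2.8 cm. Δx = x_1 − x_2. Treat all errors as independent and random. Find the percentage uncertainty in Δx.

8.30%

For a sum/difference, combine absolute errors in quadrature:
  (δx_1)² = 100;  (δx_2)² = 7.84
δΔx = √(108) = 10.4 cm
Δx = 125 cm, so δΔx/Δx = 10.4/125 = 0.0830.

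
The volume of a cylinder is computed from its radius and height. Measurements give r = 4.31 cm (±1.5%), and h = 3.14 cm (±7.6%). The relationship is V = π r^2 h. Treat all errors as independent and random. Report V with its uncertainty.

Relative error in a monomial: (δV/V)² = Σ (nᵢ · δxᵢ/xᵢ)².
  (2·δr/r)² = (2×0.0150)² = 0.000900;  (1·δh/h)² = (1×0.0760)² = 0.00578
δV/V = √(0.00668) = 0.0817
V = 183 cm^3, so δV = 0.0817 × 183 = 15.0 cm^3.

183 ± 15.0 cm^3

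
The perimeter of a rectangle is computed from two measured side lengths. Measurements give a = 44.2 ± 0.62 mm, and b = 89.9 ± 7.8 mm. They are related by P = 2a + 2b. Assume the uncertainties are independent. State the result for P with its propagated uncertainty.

268 ± 15.6 mm

Absolute uncertainties add in quadrature for a linear combination:
  (2·δa)² = 1.54;  (2·δb)² = 243
δP = √(245) = 15.6 mm
P = 268 mm.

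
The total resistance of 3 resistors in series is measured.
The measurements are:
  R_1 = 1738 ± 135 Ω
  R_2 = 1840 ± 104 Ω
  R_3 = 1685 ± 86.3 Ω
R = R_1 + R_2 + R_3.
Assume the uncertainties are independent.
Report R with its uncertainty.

5263 ± 191 Ω

Absolute uncertainties add in quadrature for a linear combination:
  (δR_1)² = 18200;  (δR_2)² = 10800;  (δR_3)² = 7450
δR = √(36500) = 191 Ω
R = 5263 Ω.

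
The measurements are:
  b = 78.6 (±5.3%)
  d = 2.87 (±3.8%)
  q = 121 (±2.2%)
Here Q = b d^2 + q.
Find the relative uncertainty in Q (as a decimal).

Let p = b·d^2 = 647. δp/p = √((1·δb/b)² + (2·δd/d)²) = √(0.00281 + 0.00578) = 0.0927, so δp = 60.0.
Q = p + q: δQ = √(δp² + δq²) = √(3600 + 7.09) = 60.0
Q = 768, so δQ/Q = 60.0/768 = 0.0781.

0.0781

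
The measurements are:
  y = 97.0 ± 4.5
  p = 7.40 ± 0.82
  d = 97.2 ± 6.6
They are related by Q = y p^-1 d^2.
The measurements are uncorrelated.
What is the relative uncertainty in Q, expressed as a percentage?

18.1%

Products/powers → add relative errors in quadrature, weighted by exponent:
  (1·δy/y)² = (1×0.0464)² = 0.00215;  (-1·δp/p)² = (-1×0.111)² = 0.0123;  (2·δd/d)² = (2×0.0679)² = 0.0184
δQ/Q = √(0.0329) = 0.181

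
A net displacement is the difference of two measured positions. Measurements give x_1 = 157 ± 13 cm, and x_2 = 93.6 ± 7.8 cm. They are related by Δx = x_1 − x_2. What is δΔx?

15.2 cm

For a sum/difference, combine absolute errors in quadrature:
  (δx_1)² = 169;  (δx_2)² = 60.8
δΔx = √(230) = 15.2 cm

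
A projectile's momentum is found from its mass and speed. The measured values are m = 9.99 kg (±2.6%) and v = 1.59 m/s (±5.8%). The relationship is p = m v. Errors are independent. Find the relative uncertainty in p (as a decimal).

0.0636

Since p is a product/quotient, work with relative uncertainties:
  (1·δm/m)² = (1×0.0260)² = 0.000676;  (1·δv/v)² = (1×0.0580)² = 0.00336
δp/p = √(0.00404) = 0.0636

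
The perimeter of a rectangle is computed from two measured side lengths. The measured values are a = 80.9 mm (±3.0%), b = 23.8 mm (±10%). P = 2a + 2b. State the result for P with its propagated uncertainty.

Absolute uncertainties add in quadrature for a linear combination:
  (2·δa)² = 23.6;  (2·δb)² = 22.7
δP = √(46.2) = 6.80 mm
P = 209 mm.

209 ± 6.80 mm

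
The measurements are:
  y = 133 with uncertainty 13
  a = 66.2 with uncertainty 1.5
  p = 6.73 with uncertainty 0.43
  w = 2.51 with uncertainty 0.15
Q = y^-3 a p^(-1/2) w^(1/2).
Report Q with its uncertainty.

Products/powers → add relative errors in quadrature, weighted by exponent:
  (-3·δy/y)² = (-3×0.0977)² = 0.0860;  (1·δa/a)² = (1×0.0227)² = 0.000513;  (−½·δp/p)² = (-0.5×0.0639)² = 0.00102;  (½·δw/w)² = (0.5×0.0598)² = 0.000893
δQ/Q = √(0.0884) = 0.297
Q = 1.72e-05, so δQ = 0.297 × 1.72e-05 = 5.11e-06.

(1.72 ± 0.511) × 10^-5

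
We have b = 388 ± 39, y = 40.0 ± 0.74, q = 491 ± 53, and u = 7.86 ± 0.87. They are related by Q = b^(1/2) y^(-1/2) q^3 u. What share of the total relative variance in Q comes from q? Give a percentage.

(δQ/Q)² = (½·δb/b)² + (−½·δy/y)² + (3·δq/q)² + (1·δu/u)²
  b term: (0.5×0.101)² = 0.00253
  y term: (-0.5×0.0185)² = 8.56e-05
  q term: (3×0.108)² = 0.105
  u term: (1×0.111)² = 0.0123
Total = 0.120. Share from q = 0.105/0.120 = 0.876.

87.6%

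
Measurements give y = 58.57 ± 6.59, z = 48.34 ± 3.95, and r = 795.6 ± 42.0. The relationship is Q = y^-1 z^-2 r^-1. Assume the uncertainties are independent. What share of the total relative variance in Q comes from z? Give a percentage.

63.4%

(δQ/Q)² = (-1·δy/y)² + (-2·δz/z)² + (-1·δr/r)²
  y term: (-1×0.113)² = 0.0127
  z term: (-2×0.0817)² = 0.0267
  r term: (-1×0.0528)² = 0.00279
Total = 0.0422. Share from z = 0.0267/0.0422 = 0.634.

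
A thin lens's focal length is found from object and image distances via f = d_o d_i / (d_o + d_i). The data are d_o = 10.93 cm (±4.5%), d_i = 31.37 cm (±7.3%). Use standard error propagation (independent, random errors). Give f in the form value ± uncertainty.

∂f/∂d_o = (d_i/(d_o+d_i))² = 0.550;  ∂f/∂d_i = (d_o/(d_o+d_i))² = 0.0668
δf = √((∂f/∂d_o · δd_o)² + (∂f/∂d_i · δd_i)²) = √(0.0732 + 0.0234) = 0.311 cm
f = 8.106 cm.

8.106 ± 0.311 cm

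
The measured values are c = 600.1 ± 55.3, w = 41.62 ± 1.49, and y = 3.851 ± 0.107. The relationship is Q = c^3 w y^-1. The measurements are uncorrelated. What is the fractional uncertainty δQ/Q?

Q is a product of powers, so relative uncertainties combine in quadrature:
  (3·δc/c)² = (3×0.0922)² = 0.0764;  (1·δw/w)² = (1×0.0358)² = 0.00128;  (-1·δy/y)² = (-1×0.0278)² = 0.000772
δQ/Q = √(0.0785) = 0.280

0.280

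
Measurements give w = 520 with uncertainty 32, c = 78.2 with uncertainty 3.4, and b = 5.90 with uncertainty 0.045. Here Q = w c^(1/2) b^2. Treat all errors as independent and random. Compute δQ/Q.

Each factor contributes (exponent × relative error)² to (δQ/Q)²:
  (1·δw/w)² = (1×0.0615)² = 0.00379;  (½·δc/c)² = (0.5×0.0435)² = 0.000473;  (2·δb/b)² = (2×0.00763)² = 0.000233
δQ/Q = √(0.00449) = 0.0670

0.0670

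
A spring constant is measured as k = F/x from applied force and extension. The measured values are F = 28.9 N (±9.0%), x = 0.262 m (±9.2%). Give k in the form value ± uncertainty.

110 ± 14.2 N/m

For a monomial k ∝ F, x^-1, fractional errors add in quadrature:
  (1·δF/F)² = (1×0.0900)² = 0.00810;  (-1·δx/x)² = (-1×0.0920)² = 0.00846
δk/k = √(0.0166) = 0.129
k = 110 N/m, so δk = 0.129 × 110 = 14.2 N/m.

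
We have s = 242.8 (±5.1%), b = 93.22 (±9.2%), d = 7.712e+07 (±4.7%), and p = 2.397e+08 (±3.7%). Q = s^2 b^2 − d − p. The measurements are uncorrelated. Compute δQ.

Let w = s^2·b^2 = 5.123e+08. δw/w = √((2·δs/s)² + (2·δb/b)²) = √(0.0104 + 0.0339) = 0.210, so δw = 1.08e+08.
Q = w − d − p: δQ = √(δw² + δd² + δp²) = √(1.16e+16 + 1.31e+13 + 7.87e+13) = 1.08e+08

1.08e+08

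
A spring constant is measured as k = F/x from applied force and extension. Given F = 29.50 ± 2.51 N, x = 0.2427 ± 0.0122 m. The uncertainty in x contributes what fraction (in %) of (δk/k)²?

25.9%

(δk/k)² = (1·δF/F)² + (-1·δx/x)²
  F term: (1×0.0851)² = 0.00724
  x term: (-1×0.0503)² = 0.00253
Total = 0.00977. Share from x = 0.00253/0.00977 = 0.259.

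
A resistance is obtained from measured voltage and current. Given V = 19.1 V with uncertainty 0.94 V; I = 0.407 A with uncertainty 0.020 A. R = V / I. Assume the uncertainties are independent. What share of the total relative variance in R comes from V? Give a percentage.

50.1%

(δR/R)² = (1·δV/V)² + (-1·δI/I)²
  V term: (1×0.0492)² = 0.00242
  I term: (-1×0.0491)² = 0.00241
Total = 0.00484. Share from V = 0.00242/0.00484 = 0.501.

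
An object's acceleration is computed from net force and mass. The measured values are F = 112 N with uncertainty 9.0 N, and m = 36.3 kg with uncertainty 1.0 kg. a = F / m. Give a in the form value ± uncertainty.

Products/powers → add relative errors in quadrature, weighted by exponent:
  (1·δF/F)² = (1×0.0804)² = 0.00646;  (-1·δm/m)² = (-1×0.0275)² = 0.000759
δa/a = √(0.00722) = 0.0849
a = 3.09 m/s^2, so δa = 0.0849 × 3.09 = 0.262 m/s^2.

3.09 ± 0.262 m/s^2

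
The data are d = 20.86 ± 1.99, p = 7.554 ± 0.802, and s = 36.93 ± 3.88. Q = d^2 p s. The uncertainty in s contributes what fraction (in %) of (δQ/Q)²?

(δQ/Q)² = (2·δd/d)² + (1·δp/p)² + (1·δs/s)²
  d term: (2×0.0954)² = 0.0364
  p term: (1×0.106)² = 0.0113
  s term: (1×0.105)² = 0.0110
Total = 0.0587. Share from s = 0.0110/0.0587 = 0.188.

18.8%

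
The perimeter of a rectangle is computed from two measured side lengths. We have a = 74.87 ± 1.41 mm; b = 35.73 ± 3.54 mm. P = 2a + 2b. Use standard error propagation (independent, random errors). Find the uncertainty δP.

P is a linear combination, so absolute uncertainties add in quadrature:
  (2·δa)² = 7.95;  (2·δb)² = 50.1
δP = √(58.1) = 7.62 mm

7.62 mm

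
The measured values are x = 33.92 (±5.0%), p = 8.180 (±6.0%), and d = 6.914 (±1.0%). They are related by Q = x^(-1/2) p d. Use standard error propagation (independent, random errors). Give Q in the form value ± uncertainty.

For a monomial Q ∝ x^(-1/2), p, d, fractional errors add in quadrature:
  (−½·δx/x)² = (-0.5×0.0500)² = 0.000625;  (1·δp/p)² = (1×0.0600)² = 0.00360;  (1·δd/d)² = (1×0.0100)² = 0.000100
δQ/Q = √(0.00432) = 0.0658
Q = 9.711, so δQ = 0.0658 × 9.711 = 0.639.

9.711 ± 0.639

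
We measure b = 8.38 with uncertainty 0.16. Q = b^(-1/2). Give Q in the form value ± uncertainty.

Q ∝ b^(-1/2), so δQ/Q = |−½| · δb/b = 0.5 × 0.0191 = 0.00955.
Q = 0.345, so δQ = 0.00955 × 0.345 = 0.00330.

0.345 ± 0.00330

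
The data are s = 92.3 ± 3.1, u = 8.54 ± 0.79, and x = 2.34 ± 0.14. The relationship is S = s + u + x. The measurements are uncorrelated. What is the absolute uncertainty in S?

For a sum/difference, combine absolute errors in quadrature:
  (δs)² = 9.61;  (δu)² = 0.624;  (δx)² = 0.0196
δS = √(10.3) = 3.20

3.20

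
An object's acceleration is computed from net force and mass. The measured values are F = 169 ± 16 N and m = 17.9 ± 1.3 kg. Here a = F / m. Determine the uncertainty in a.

Products/powers → add relative errors in quadrature, weighted by exponent:
  (1·δF/F)² = (1×0.0947)² = 0.00896;  (-1·δm/m)² = (-1×0.0726)² = 0.00527
δa/a = √(0.0142) = 0.119
a = 9.44 m/s^2, so δa = 0.119 × 9.44 = 1.13 m/s^2.

1.13 m/s^2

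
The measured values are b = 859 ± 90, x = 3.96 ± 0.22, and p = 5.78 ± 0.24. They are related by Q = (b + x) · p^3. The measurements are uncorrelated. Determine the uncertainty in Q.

Let u = b + x = 863. δu = √(δb² + δx²) = √(8100 + 0.0484) = 90.0, so δu/u = 0.104.
Q is then a monomial in u, p:
δQ/Q = √((δu/u)² + (3·δp/p)²) = √(0.0109 + 0.0155) = 0.162
Q = 1.67e+05, so δQ = 0.162 × 1.67e+05 = 27100.

27100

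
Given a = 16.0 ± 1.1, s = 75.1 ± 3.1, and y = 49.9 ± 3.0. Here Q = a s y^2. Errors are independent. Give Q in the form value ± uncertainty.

Each factor contributes (exponent × relative error)² to (δQ/Q)²:
  (1·δa/a)² = (1×0.0688)² = 0.00473;  (1·δs/s)² = (1×0.0413)² = 0.00170;  (2·δy/y)² = (2×0.0601)² = 0.0145
δQ/Q = √(0.0209) = 0.145
Q = 2.99e+06, so δQ = 0.145 × 2.99e+06 = 4.32e+05.

(2.99 ± 0.432) × 10^6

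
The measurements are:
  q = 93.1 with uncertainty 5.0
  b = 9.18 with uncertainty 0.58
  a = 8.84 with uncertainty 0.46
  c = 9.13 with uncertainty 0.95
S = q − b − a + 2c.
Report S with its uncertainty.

93.3 ± 5.40

For a sum/difference, combine absolute errors in quadrature:
  (δq)² = 25.0;  (δb)² = 0.336;  (δa)² = 0.212;  (2·δc)² = 3.61
δS = √(29.2) = 5.40
S = 93.3.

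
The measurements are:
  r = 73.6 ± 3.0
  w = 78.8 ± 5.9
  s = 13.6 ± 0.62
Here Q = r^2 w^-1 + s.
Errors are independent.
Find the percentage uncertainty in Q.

9.27%

Let p = r^2·w^-1 = 68.7. δp/p = √((2·δr/r)² + (-1·δw/w)²) = √(0.00665 + 0.00561) = 0.111, so δp = 7.61.
Q = p + s: δQ = √(δp² + δs²) = √(57.9 + 0.384) = 7.63
Q = 82.3, so δQ/Q = 7.63/82.3 = 0.0927.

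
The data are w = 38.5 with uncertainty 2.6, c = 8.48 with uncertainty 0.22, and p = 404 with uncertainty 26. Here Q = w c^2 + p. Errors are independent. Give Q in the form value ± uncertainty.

3170 ± 237

Let h = w·c^2 = 2770. δh/h = √((1·δw/w)² + (2·δc/c)²) = √(0.00456 + 0.00269) = 0.0852, so δh = 236.
Q = h + p: δQ = √(δh² + δp²) = √(55600 + 676) = 237
Q = 3170.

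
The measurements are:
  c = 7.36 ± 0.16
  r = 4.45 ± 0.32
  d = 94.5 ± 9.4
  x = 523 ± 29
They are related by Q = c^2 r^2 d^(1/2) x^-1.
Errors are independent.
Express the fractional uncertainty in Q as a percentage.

For a monomial Q ∝ c^2, r^2, d^(1/2), x^-1, fractional errors add in quadrature:
  (2·δc/c)² = (2×0.0217)² = 0.00189;  (2·δr/r)² = (2×0.0719)² = 0.0207;  (½·δd/d)² = (0.5×0.0995)² = 0.00247;  (-1·δx/x)² = (-1×0.0554)² = 0.00307
δQ/Q = √(0.0281) = 0.168

16.8%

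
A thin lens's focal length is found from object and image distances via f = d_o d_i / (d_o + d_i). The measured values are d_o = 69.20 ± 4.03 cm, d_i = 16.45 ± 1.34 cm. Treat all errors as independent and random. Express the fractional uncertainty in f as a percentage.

6.68%

∂f/∂d_o = (d_i/(d_o+d_i))² = 0.0369;  ∂f/∂d_i = (d_o/(d_o+d_i))² = 0.653
δf = √((∂f/∂d_o · δd_o)² + (∂f/∂d_i · δd_i)²) = √(0.0221 + 0.765) = 0.887 cm
f = 13.29 cm, so δf/f = 0.887/13.29 = 0.0668.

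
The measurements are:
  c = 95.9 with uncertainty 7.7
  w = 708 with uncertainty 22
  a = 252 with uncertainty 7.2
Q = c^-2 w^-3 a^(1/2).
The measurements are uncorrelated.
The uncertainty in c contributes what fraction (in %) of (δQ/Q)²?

(δQ/Q)² = (-2·δc/c)² + (-3·δw/w)² + (½·δa/a)²
  c term: (-2×0.0803)² = 0.0258
  w term: (-3×0.0311)² = 0.00869
  a term: (0.5×0.0286)² = 0.000204
Total = 0.0347. Share from c = 0.0258/0.0347 = 0.744.

74.4%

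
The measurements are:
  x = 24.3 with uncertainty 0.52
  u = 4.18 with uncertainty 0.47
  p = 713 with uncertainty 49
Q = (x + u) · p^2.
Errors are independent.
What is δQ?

Let w = x + u = 28.5. δw = √(δx² + δu²) = √(0.270 + 0.221) = 0.701, so δw/w = 0.0246.
Q is then a monomial in w, p:
δQ/Q = √((δw/w)² + (2·δp/p)²) = √(0.000606 + 0.0189) = 0.140
Q = 1.45e+07, so δQ = 0.140 × 1.45e+07 = 2.02e+06.

2.02e+06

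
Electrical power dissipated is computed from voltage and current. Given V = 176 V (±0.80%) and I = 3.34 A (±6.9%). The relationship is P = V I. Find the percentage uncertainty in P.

6.95%

Since P is a product/quotient, work with relative uncertainties:
  (1·δV/V)² = (1×0.00800)² = 6.4e-05;  (1·δI/I)² = (1×0.0690)² = 0.00476
δP/P = √(0.00483) = 0.0695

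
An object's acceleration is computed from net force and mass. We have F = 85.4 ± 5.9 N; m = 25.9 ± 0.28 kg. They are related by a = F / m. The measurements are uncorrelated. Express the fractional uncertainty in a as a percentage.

Relative error in a monomial: (δa/a)² = Σ (nᵢ · δxᵢ/xᵢ)².
  (1·δF/F)² = (1×0.0691)² = 0.00477;  (-1·δm/m)² = (-1×0.0108)² = 0.000117
δa/a = √(0.00489) = 0.0699

6.99%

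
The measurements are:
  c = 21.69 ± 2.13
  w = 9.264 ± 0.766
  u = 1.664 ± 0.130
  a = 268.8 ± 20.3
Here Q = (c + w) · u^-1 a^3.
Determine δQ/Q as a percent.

Let h = c + w = 30.95. δh = √(δc² + δw²) = √(4.54 + 0.587) = 2.26, so δh/h = 0.0731.
Q is then a monomial in h, u, a:
δQ/Q = √((δh/h)² + (-1·δu/u)² + (3·δa/a)²) = √(0.00535 + 0.00610 + 0.0513) = 0.251

25.1%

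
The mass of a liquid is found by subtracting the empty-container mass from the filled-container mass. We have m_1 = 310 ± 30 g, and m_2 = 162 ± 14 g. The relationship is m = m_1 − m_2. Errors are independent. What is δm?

Sums and differences: (δm)² = Σ (cᵢ δxᵢ)².
  (δm_1)² = 900;  (δm_2)² = 196
δm = √(1100) = 33.1 g

33.1 g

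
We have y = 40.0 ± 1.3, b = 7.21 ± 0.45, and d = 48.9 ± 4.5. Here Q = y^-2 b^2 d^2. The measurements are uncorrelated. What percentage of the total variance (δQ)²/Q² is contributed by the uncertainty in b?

29.0%

(δQ/Q)² = (-2·δy/y)² + (2·δb/b)² + (2·δd/d)²
  y term: (-2×0.0325)² = 0.00423
  b term: (2×0.0624)² = 0.0156
  d term: (2×0.0920)² = 0.0339
Total = 0.0537. Share from b = 0.0156/0.0537 = 0.290.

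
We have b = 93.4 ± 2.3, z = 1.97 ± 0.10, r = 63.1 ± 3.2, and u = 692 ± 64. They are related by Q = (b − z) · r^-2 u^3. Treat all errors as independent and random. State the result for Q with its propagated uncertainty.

(7.61 ± 2.26) × 10^6

Let w = b − z = 91.4. δw = √(δb² + δz²) = √(5.29 + 0.0100) = 2.30, so δw/w = 0.0252.
Q is then a monomial in w, r, u:
δQ/Q = √((δw/w)² + (-2·δr/r)² + (3·δu/u)²) = √(0.000634 + 0.0103 + 0.0770) = 0.296
Q = 7.61e+06, so δQ = 0.296 × 7.61e+06 = 2.26e+06.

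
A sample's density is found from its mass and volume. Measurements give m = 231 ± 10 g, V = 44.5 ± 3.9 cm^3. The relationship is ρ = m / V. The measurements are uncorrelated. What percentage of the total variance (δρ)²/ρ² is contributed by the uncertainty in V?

(δρ/ρ)² = (1·δm/m)² + (-1·δV/V)²
  m term: (1×0.0433)² = 0.00187
  V term: (-1×0.0876)² = 0.00768
Total = 0.00955. Share from V = 0.00768/0.00955 = 0.804.

80.4%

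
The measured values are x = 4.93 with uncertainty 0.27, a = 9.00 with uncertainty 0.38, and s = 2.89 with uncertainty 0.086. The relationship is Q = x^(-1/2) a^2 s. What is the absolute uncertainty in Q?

9.87

For a monomial Q ∝ x^(-1/2), a^2, s, fractional errors add in quadrature:
  (−½·δx/x)² = (-0.5×0.0548)² = 0.000750;  (2·δa/a)² = (2×0.0422)² = 0.00713;  (1·δs/s)² = (1×0.0298)² = 0.000886
δQ/Q = √(0.00877) = 0.0936
Q = 105, so δQ = 0.0936 × 105 = 9.87.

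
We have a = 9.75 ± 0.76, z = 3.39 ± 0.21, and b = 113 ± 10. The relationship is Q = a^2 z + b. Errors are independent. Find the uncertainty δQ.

Let p = a^2·z = 322. δp/p = √((2·δa/a)² + (1·δz/z)²) = √(0.0243 + 0.00384) = 0.168, so δp = 54.1.
Q = p + b: δQ = √(δp² + δb²) = √(2920 + 100) = 55.0

55.0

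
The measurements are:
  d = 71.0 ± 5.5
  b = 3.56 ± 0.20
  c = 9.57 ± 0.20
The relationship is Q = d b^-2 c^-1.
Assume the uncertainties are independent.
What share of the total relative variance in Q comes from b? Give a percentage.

(δQ/Q)² = (1·δd/d)² + (-2·δb/b)² + (-1·δc/c)²
  d term: (1×0.0775)² = 0.00600
  b term: (-2×0.0562)² = 0.0126
  c term: (-1×0.0209)² = 0.000437
Total = 0.0191. Share from b = 0.0126/0.0191 = 0.662.

66.2%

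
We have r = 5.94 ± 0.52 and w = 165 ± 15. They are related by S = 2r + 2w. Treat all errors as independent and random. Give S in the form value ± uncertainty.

S is a linear combination, so absolute uncertainties add in quadrature:
  (2·δr)² = 1.08;  (2·δw)² = 900
δS = √(901) = 30.0
S = 342.

342 ± 30.0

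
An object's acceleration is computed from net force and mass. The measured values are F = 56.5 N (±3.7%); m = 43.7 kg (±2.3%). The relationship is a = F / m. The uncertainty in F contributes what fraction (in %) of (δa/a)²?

(δa/a)² = (1·δF/F)² + (-1·δm/m)²
  F term: (1×0.0370)² = 0.00137
  m term: (-1×0.0230)² = 0.000529
Total = 0.00190. Share from F = 0.00137/0.00190 = 0.721.

72.1%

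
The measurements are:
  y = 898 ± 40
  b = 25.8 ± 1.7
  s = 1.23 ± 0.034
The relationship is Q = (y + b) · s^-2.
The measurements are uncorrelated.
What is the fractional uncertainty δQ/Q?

Let u = y + b = 924. δu = √(δy² + δb²) = √(1600 + 2.89) = 40.0, so δu/u = 0.0433.
Q is then a monomial in u, s:
δQ/Q = √((δu/u)² + (-2·δs/s)²) = √(0.00188 + 0.00306) = 0.0702

0.0702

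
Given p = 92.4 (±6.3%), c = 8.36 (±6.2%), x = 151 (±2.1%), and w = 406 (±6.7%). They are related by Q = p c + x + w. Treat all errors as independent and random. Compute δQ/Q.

0.0553

Let h = p·c = 772. δh/h = √((1·δp/p)² + (1·δc/c)²) = √(0.00397 + 0.00384) = 0.0884, so δh = 68.3.
Q = h + x + w: δQ = √(δh² + δx² + δw²) = √(4660 + 10.1 + 740) = 73.6
Q = 1330, so δQ/Q = 73.6/1330 = 0.0553.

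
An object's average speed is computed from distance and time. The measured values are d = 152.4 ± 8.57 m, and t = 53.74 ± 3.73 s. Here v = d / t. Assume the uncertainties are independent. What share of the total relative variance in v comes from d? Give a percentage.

(δv/v)² = (1·δd/d)² + (-1·δt/t)²
  d term: (1×0.0562)² = 0.00316
  t term: (-1×0.0694)² = 0.00482
Total = 0.00798. Share from d = 0.00316/0.00798 = 0.396.

39.6%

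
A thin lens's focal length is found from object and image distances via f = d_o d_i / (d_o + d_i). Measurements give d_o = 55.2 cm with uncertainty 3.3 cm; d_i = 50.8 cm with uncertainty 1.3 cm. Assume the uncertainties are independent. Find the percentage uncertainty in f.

3.16%

∂f/∂d_o = (d_i/(d_o+d_i))² = 0.230;  ∂f/∂d_i = (d_o/(d_o+d_i))² = 0.271
δf = √((∂f/∂d_o · δd_o)² + (∂f/∂d_i · δd_i)²) = √(0.574 + 0.124) = 0.836 cm
f = 26.5 cm, so δf/f = 0.836/26.5 = 0.0316.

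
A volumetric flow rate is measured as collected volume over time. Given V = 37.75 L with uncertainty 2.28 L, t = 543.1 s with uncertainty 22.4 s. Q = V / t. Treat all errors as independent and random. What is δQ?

0.00508 L/s

For a monomial Q ∝ V, t^-1, fractional errors add in quadrature:
  (1·δV/V)² = (1×0.0604)² = 0.00365;  (-1·δt/t)² = (-1×0.0412)² = 0.00170
δQ/Q = √(0.00535) = 0.0731
Q = 0.06951 L/s, so δQ = 0.0731 × 0.06951 = 0.00508 L/s.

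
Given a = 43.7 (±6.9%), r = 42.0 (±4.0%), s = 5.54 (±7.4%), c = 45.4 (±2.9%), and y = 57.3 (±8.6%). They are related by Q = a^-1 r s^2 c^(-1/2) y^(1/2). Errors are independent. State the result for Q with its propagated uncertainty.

Since Q is a product/quotient, work with relative uncertainties:
  (-1·δa/a)² = (-1×0.0690)² = 0.00476;  (1·δr/r)² = (1×0.0400)² = 0.00160;  (2·δs/s)² = (2×0.0740)² = 0.0219;  (−½·δc/c)² = (-0.5×0.0290)² = 0.000210;  (½·δy/y)² = (0.5×0.0860)² = 0.00185
δQ/Q = √(0.0303) = 0.174
Q = 33.1, so δQ = 0.174 × 33.1 = 5.77.

33.1 ± 5.77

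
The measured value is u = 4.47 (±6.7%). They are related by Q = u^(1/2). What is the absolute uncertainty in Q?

0.0708

Q is a product of powers, so relative uncertainties combine in quadrature:
  (½·δu/u)² = (0.5×0.0670)² = 0.00112
δQ/Q = √(0.00112) = 0.0335
Q = 2.11, so δQ = 0.0335 × 2.11 = 0.0708.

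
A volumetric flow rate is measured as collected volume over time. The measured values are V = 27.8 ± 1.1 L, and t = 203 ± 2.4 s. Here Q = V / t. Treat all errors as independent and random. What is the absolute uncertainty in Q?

0.00566 L/s

Since Q is a product/quotient, work with relative uncertainties:
  (1·δV/V)² = (1×0.0396)² = 0.00157;  (-1·δt/t)² = (-1×0.0118)² = 0.000140
δQ/Q = √(0.00171) = 0.0413
Q = 0.137 L/s, so δQ = 0.0413 × 0.137 = 0.00566 L/s.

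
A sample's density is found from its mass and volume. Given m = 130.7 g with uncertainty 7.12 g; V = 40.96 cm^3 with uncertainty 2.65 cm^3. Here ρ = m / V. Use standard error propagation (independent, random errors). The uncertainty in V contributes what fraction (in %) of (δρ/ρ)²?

58.5%

(δρ/ρ)² = (1·δm/m)² + (-1·δV/V)²
  m term: (1×0.0545)² = 0.00297
  V term: (-1×0.0647)² = 0.00419
Total = 0.00715. Share from V = 0.00419/0.00715 = 0.585.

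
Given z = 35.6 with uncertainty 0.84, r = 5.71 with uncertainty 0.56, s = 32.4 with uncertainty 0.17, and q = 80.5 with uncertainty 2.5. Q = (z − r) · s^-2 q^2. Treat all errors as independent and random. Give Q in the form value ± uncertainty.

185 ± 13.2

Let u = z − r = 29.9. δu = √(δz² + δr²) = √(0.706 + 0.314) = 1.01, so δu/u = 0.0338.
Q is then a monomial in u, s, q:
δQ/Q = √((δu/u)² + (-2·δs/s)² + (2·δq/q)²) = √(0.00114 + 0.000110 + 0.00386) = 0.0715
Q = 185, so δQ = 0.0715 × 185 = 13.2.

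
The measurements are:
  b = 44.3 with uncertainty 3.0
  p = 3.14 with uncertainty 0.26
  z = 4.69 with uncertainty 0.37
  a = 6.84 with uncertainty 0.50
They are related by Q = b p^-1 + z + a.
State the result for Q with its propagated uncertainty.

25.6 ± 1.63

Let w = b·p^-1 = 14.1. δw/w = √((1·δb/b)² + (-1·δp/p)²) = √(0.00459 + 0.00686) = 0.107, so δw = 1.51.
Q = w + z + a: δQ = √(δw² + δz² + δa²) = √(2.28 + 0.137 + 0.250) = 1.63
Q = 25.6.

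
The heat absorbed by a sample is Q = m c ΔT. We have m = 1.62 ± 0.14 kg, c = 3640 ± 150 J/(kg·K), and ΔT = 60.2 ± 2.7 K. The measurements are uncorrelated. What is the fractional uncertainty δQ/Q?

0.106

Each factor contributes (exponent × relative error)² to (δQ/Q)²:
  (1·δm/m)² = (1×0.0864)² = 0.00747;  (1·δc/c)² = (1×0.0412)² = 0.00170;  (1·δΔT/ΔT)² = (1×0.0449)² = 0.00201
δQ/Q = √(0.0112) = 0.106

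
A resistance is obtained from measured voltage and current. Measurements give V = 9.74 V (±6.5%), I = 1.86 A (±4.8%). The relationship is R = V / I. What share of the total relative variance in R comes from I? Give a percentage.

35.3%

(δR/R)² = (1·δV/V)² + (-1·δI/I)²
  V term: (1×0.0650)² = 0.00423
  I term: (-1×0.0480)² = 0.00230
Total = 0.00653. Share from I = 0.00230/0.00653 = 0.353.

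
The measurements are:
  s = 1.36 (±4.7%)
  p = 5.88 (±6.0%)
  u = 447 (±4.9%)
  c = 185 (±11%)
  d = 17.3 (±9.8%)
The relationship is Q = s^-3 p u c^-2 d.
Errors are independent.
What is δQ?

For a monomial Q ∝ s^-3, p, u, c^-2, d, fractional errors add in quadrature:
  (-3·δs/s)² = (-3×0.0470)² = 0.0199;  (1·δp/p)² = (1×0.0600)² = 0.00360;  (1·δu/u)² = (1×0.0490)² = 0.00240;  (-2·δc/c)² = (-2×0.110)² = 0.0484;  (1·δd/d)² = (1×0.0980)² = 0.00960
δQ/Q = √(0.0839) = 0.290
Q = 0.528, so δQ = 0.290 × 0.528 = 0.153.

0.153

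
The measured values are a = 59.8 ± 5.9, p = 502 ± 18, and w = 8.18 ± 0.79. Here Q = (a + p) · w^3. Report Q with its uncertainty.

Let u = a + p = 562. δu = √(δa² + δp²) = √(34.8 + 324) = 18.9, so δu/u = 0.0337.
Q is then a monomial in u, w:
δQ/Q = √((δu/u)² + (3·δw/w)²) = √(0.00114 + 0.0839) = 0.292
Q = 3.07e+05, so δQ = 0.292 × 3.07e+05 = 89700.

(3.07 ± 0.897) × 10^5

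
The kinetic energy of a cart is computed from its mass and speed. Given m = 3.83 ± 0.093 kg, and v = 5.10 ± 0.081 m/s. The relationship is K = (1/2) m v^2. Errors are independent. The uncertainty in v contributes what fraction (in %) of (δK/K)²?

(δK/K)² = (1·δm/m)² + (2·δv/v)²
  m term: (1×0.0243)² = 0.000590
  v term: (2×0.0159)² = 0.00101
Total = 0.00160. Share from v = 0.00101/0.00160 = 0.631.

63.1%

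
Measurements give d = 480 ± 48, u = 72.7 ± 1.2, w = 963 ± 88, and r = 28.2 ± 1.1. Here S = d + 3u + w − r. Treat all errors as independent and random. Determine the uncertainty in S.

100

Each term contributes (cᵢ δxᵢ)² to (δS)²:
  (δd)² = 2300;  (3·δu)² = 13.0;  (δw)² = 7740;  (δr)² = 1.21
δS = √(10100) = 100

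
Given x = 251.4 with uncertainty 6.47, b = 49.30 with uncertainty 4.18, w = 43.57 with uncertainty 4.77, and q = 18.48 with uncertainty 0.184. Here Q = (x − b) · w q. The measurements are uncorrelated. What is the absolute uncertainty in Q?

Let u = x − b = 202.1. δu = √(δx² + δb²) = √(41.9 + 17.5) = 7.70, so δu/u = 0.0381.
Q is then a monomial in u, w, q:
δQ/Q = √((δu/u)² + (1·δw/w)² + (1·δq/q)²) = √(0.00145 + 0.0120 + 9.91e-05) = 0.116
Q = 162700, so δQ = 0.116 × 162700 = 18900.

18900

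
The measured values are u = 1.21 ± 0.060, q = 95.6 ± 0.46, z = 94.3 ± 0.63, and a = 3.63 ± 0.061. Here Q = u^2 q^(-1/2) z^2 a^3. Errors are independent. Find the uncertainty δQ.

Q is a product of powers, so relative uncertainties combine in quadrature:
  (2·δu/u)² = (2×0.0496)² = 0.00984;  (−½·δq/q)² = (-0.5×0.00481)² = 5.79e-06;  (2·δz/z)² = (2×0.00668)² = 0.000179;  (3·δa/a)² = (3×0.0168)² = 0.00254
δQ/Q = √(0.0126) = 0.112
Q = 63700, so δQ = 0.112 × 63700 = 7140.

7140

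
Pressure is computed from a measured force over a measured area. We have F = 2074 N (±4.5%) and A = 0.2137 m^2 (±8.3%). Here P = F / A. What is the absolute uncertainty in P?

916 Pa

Products/powers → add relative errors in quadrature, weighted by exponent:
  (1·δF/F)² = (1×0.0450)² = 0.00202;  (-1·δA/A)² = (-1×0.0830)² = 0.00689
δP/P = √(0.00891) = 0.0944
P = 9705 Pa, so δP = 0.0944 × 9705 = 916 Pa.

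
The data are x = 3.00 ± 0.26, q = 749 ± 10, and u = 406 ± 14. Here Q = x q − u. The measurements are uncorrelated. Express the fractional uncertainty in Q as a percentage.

10.7%

Let p = x·q = 2250. δp/p = √((1·δx/x)² + (1·δq/q)²) = √(0.00751 + 0.000178) = 0.0877, so δp = 197.
Q = p − u: δQ = √(δp² + δu²) = √(38800 + 196) = 198
Q = 1840, so δQ/Q = 198/1840 = 0.107.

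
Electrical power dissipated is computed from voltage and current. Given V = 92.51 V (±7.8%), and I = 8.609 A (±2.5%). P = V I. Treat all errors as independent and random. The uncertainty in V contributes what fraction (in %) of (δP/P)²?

(δP/P)² = (1·δV/V)² + (1·δI/I)²
  V term: (1×0.0780)² = 0.00608
  I term: (1×0.0250)² = 0.000625
Total = 0.00671. Share from V = 0.00608/0.00671 = 0.907.

90.7%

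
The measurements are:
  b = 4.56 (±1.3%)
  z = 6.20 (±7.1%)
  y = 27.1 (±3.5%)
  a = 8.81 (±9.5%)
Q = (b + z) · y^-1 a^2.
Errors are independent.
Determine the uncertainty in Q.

Let u = b + z = 10.8. δu = √(δb² + δz²) = √(0.00351 + 0.194) = 0.444, so δu/u = 0.0413.
Q is then a monomial in u, y, a:
δQ/Q = √((δu/u)² + (-1·δy/y)² + (2·δa/a)²) = √(0.00170 + 0.00123 + 0.0361) = 0.198
Q = 30.8, so δQ = 0.198 × 30.8 = 6.09.

6.09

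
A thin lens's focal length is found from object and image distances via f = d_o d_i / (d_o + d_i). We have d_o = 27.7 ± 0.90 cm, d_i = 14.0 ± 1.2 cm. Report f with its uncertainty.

9.30 ± 0.539 cm

∂f/∂d_o = (d_i/(d_o+d_i))² = 0.113;  ∂f/∂d_i = (d_o/(d_o+d_i))² = 0.441
δf = √((∂f/∂d_o · δd_o)² + (∂f/∂d_i · δd_i)²) = √(0.0103 + 0.280) = 0.539 cm
f = 9.30 cm.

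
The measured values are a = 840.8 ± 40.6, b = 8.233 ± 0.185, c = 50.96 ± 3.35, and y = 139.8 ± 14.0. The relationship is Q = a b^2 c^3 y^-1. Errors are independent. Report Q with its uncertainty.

Relative error in a monomial: (δQ/Q)² = Σ (nᵢ · δxᵢ/xᵢ)².
  (1·δa/a)² = (1×0.0483)² = 0.00233;  (2·δb/b)² = (2×0.0225)² = 0.00202;  (3·δc/c)² = (3×0.0657)² = 0.0389;  (-1·δy/y)² = (-1×0.100)² = 0.0100
δQ/Q = √(0.0533) = 0.231
Q = 5.395e+07, so δQ = 0.231 × 5.395e+07 = 1.25e+07.

(5.395 ± 1.25) × 10^7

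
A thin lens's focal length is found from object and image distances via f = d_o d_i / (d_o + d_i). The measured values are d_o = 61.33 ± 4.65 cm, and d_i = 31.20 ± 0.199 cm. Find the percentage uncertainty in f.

2.59%

∂f/∂d_o = (d_i/(d_o+d_i))² = 0.114;  ∂f/∂d_i = (d_o/(d_o+d_i))² = 0.439
δf = √((∂f/∂d_o · δd_o)² + (∂f/∂d_i · δd_i)²) = √(0.280 + 0.00764) = 0.536 cm
f = 20.68 cm, so δf/f = 0.536/20.68 = 0.0259.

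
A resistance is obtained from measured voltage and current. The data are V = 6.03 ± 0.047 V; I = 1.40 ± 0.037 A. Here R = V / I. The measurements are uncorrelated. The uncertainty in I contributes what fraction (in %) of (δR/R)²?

92.0%

(δR/R)² = (1·δV/V)² + (-1·δI/I)²
  V term: (1×0.00779)² = 6.08e-05
  I term: (-1×0.0264)² = 0.000698
Total = 0.000759. Share from I = 0.000698/0.000759 = 0.920.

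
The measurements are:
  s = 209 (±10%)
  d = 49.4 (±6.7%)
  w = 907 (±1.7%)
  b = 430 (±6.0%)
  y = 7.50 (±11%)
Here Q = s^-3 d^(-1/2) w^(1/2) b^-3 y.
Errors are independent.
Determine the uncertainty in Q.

Relative error in a monomial: (δQ/Q)² = Σ (nᵢ · δxᵢ/xᵢ)².
  (-3·δs/s)² = (-3×0.100)² = 0.0900;  (−½·δd/d)² = (-0.5×0.0670)² = 0.00112;  (½·δw/w)² = (0.5×0.0170)² = 7.23e-05;  (-3·δb/b)² = (-3×0.0600)² = 0.0324;  (1·δy/y)² = (1×0.110)² = 0.0121
δQ/Q = √(0.136) = 0.368
Q = 4.43e-14, so δQ = 0.368 × 4.43e-14 = 1.63e-14.

1.63e-14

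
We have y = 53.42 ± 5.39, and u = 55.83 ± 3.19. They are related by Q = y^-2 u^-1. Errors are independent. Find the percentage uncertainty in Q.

21.0%

Relative error in a monomial: (δQ/Q)² = Σ (nᵢ · δxᵢ/xᵢ)².
  (-2·δy/y)² = (-2×0.101)² = 0.0407;  (-1·δu/u)² = (-1×0.0571)² = 0.00326
δQ/Q = √(0.0440) = 0.210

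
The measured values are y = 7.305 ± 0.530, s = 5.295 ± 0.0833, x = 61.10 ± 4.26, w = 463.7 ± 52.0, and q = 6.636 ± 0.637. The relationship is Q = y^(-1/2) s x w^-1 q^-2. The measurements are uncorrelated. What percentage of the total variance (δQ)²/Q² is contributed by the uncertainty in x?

8.70%

(δQ/Q)² = (−½·δy/y)² + (1·δs/s)² + (1·δx/x)² + (-1·δw/w)² + (-2·δq/q)²
  y term: (-0.5×0.0726)² = 0.00132
  s term: (1×0.0157)² = 0.000247
  x term: (1×0.0697)² = 0.00486
  w term: (-1×0.112)² = 0.0126
  q term: (-2×0.0960)² = 0.0369
Total = 0.0559. Share from x = 0.00486/0.0559 = 0.0870.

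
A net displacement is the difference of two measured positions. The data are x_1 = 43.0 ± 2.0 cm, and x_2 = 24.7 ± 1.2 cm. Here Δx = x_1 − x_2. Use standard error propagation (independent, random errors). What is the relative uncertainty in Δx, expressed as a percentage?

12.7%

Δx is a linear combination, so absolute uncertainties add in quadrature:
  (δx_1)² = 4.00;  (δx_2)² = 1.44
δΔx = √(5.44) = 2.33 cm
Δx = 18.3 cm, so δΔx/Δx = 2.33/18.3 = 0.127.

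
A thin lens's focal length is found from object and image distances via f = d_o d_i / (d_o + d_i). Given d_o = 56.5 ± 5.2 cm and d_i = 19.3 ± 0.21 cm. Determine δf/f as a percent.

2.48%

∂f/∂d_o = (d_i/(d_o+d_i))² = 0.0648;  ∂f/∂d_i = (d_o/(d_o+d_i))² = 0.556
δf = √((∂f/∂d_o · δd_o)² + (∂f/∂d_i · δd_i)²) = √(0.114 + 0.0136) = 0.357 cm
f = 14.4 cm, so δf/f = 0.357/14.4 = 0.0248.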